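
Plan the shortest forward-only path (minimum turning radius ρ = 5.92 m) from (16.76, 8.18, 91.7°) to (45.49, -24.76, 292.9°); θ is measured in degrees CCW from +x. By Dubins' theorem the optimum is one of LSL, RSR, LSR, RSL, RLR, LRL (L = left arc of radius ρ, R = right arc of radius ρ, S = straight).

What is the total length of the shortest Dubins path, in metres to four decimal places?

55.8522 m

Let ψ = atan2(Δy, Δx) = atan2(-32.94, 28.73) = -48.9053° be the start→goal bearing.
Normalize: d = |goal − start| / ρ = 43.708769/5.92 = 7.383238, α = (θ_start − ψ) mod 360° = 140.6053° = 2.454026 rad, β = (θ_goal − ψ) mod 360° = 341.8053° = 5.965628 rad.
Common terms: sin α = 0.634659, cos α = -0.772793, sin β = -0.312247, cos β = 0.950001, cos(α−β) = -0.932324, d² = 54.512204. Work in radians in the unit-radius frame; every candidate has L = ρ·(t + p + q).
LSL: p² = 2 + d² − 2cos(α−β) + 2d(sin α − sin β) = 72.359305; p = √p² = 8.506427; φ = atan2(cos β − cos α, d + sin α − sin β) = 0.203939 rad; t = (φ − α) mod 2π = 4.033099 rad, q = (β − φ) mod 2π = 5.761689 rad → L = 5.92·(4.033099 + 8.506427 + 5.761689) = 5.92·18.301215 = 108.343193 m
RSR: p² = 2 + d² − 2cos(α−β) + 2d(sin β − sin α) = 44.394398; p = √p² = 6.662912; φ = atan2(cos α − cos β, d − sin α + sin β) = -0.261536 rad; t = (α − φ) mod 2π = 2.715562 rad, q = (φ − β) mod 2π = 0.056021 rad → L = 5.92·(2.715562 + 6.662912 + 0.056021) = 5.92·9.434495 = 55.852210 m
LSR: p² = d² − 2 + 2cos(α−β) + 2d(sin α + sin β) = 55.408446; p = √p² = 7.443685; φ = atan2(−cos α − cos β, d + sin α + sin β) − atan2(−2, p) = 0.239492 rad; t = (φ − α) mod 2π = 4.068651 rad, q = (φ − β) mod 2π = 0.557049 rad → L = 5.92·(4.068651 + 7.443685 + 0.557049) = 5.92·12.069385 = 71.450759 m
RSL: p² = d² − 2 + 2cos(α−β) − 2d(sin α + sin β) = 45.886666; p = √p² = 6.773970; φ = atan2(cos α + cos β, d − sin α − sin β) − atan2(2, p) = -0.261999 rad; t = (α − φ) mod 2π = 2.716025 rad, q = (β − φ) mod 2π = 6.227628 rad → L = 5.92·(2.716025 + 6.773970 + 6.227628) = 5.92·15.717622 = 93.048325 m
RLR: c = (6 − d² + 2cos(α−β) + 2d(sin α − sin β))/8 = -4.549300, |c| > 1 → infeasible
LRL: c = (6 − d² + 2cos(α−β) − 2d(sin α − sin β))/8 = -8.044913, |c| > 1 → infeasible
Shortest: RSR with L = 55.852210 m ≈ 55.8522 m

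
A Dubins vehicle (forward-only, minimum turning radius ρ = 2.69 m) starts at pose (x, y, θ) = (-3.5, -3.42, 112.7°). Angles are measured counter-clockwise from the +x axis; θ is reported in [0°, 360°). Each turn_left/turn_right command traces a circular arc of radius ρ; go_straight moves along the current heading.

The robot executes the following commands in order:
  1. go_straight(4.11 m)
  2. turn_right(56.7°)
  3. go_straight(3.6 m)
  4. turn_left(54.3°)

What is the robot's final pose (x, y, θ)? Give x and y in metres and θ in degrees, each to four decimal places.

set_pose: (x, y, θ) = (-3.5000, -3.4200, 112.7000°), ρ = 2.69
go_straight(4.11): x += 4.11·cos θ, y += 4.11·sin θ → (-5.0861, 0.3716, 112.7000°)
turn_right(56.7°): centre at ρ to the right, rotate −56.7° → (-4.8346, 2.9139, 56.0000°)
go_straight(3.6): x += 3.6·cos θ, y += 3.6·sin θ → (-2.8215, 5.8985, 56.0000°)
turn_left(54.3°): centre at ρ to the left, rotate +54.3° → (-2.5287, 8.3360, 110.3000°)

(-2.5287, 8.3360, 110.3000°)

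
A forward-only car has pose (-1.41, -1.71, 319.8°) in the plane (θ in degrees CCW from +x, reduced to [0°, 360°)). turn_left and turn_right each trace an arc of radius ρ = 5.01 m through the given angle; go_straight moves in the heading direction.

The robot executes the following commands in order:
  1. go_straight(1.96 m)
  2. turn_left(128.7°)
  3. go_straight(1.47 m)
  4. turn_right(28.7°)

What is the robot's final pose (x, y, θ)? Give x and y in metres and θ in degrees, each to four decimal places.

(9.0458, 4.5789, 59.8000°)

set_pose: (x, y, θ) = (-1.4100, -1.7100, 319.8000°), ρ = 5.01
go_straight(1.96): x += 1.96·cos θ, y += 1.96·sin θ → (0.0870, -2.9751, 319.8000°)
turn_left(128.7°): centre at ρ to the left, rotate +128.7° → (8.3291, 0.7204, 448.5000° ≡ 88.5000°)
go_straight(1.47): x += 1.47·cos θ, y += 1.47·sin θ → (8.3675, 2.1899, 88.5000°)
turn_right(28.7°): centre at ρ to the right, rotate −28.7° → (9.0458, 4.5789, 59.8000°)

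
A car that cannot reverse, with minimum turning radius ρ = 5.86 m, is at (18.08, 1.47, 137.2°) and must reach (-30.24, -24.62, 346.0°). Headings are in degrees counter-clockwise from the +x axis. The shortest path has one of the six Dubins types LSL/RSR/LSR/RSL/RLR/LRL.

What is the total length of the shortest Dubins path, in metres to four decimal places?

67.1979 m

Let ψ = atan2(Δy, Δx) = atan2(-26.09, -48.32) = -151.6335° be the start→goal bearing.
Normalize: d = |goal − start| / ρ = 54.913664/5.86 = 9.370932, α = (θ_start − ψ) mod 360° = 288.8335° = 5.041096 rad, β = (θ_goal − ψ) mod 360° = 137.6335° = 2.402158 rad.
Common terms: sin α = -0.946461, cos α = 0.322820, sin β = 0.673870, cos β = -0.738850, cos(α−β) = -0.876307, d² = 87.814375. Work in radians in the unit-radius frame; every candidate has L = ρ·(t + p + q).
LSL: p² = 2 + d² − 2cos(α−β) + 2d(sin α − sin β) = 61.198968; p = √p² = 7.822977; φ = atan2(cos β − cos α, d + sin α − sin β) = -0.136132 rad; t = (φ − α) mod 2π = 1.105958 rad, q = (β − φ) mod 2π = 2.538290 rad → L = 5.86·(1.105958 + 7.822977 + 2.538290) = 5.86·11.467224 = 67.197935 m
RSR: p² = 2 + d² − 2cos(α−β) + 2d(sin β − sin α) = 121.935008; p = √p² = 11.042419; φ = atan2(cos α − cos β, d − sin α + sin β) = 0.096293 rad; t = (α − φ) mod 2π = 4.944803 rad, q = (φ − β) mod 2π = 3.977321 rad → L = 5.86·(4.944803 + 11.042419 + 3.977321) = 5.86·19.964542 = 116.992214 m
LSR: p² = d² − 2 + 2cos(α−β) + 2d(sin α + sin β) = 78.952910; p = √p² = 8.885545; φ = atan2(−cos α − cos β, d + sin α + sin β) − atan2(−2, p) = 0.267089 rad; t = (φ − α) mod 2π = 1.509178 rad, q = (φ − β) mod 2π = 4.148116 rad → L = 5.86·(1.509178 + 8.885545 + 4.148116) = 5.86·14.542840 = 85.221041 m
RSL: p² = d² − 2 + 2cos(α−β) − 2d(sin α + sin β) = 89.170613; p = √p² = 9.443019; φ = atan2(cos α + cos β, d − sin α − sin β) − atan2(2, p) = -0.251827 rad; t = (α − φ) mod 2π = 5.292923 rad, q = (β − φ) mod 2π = 2.653985 rad → L = 5.86·(5.292923 + 9.443019 + 2.653985) = 5.86·17.389926 = 101.904969 m
RLR: c = (6 − d² + 2cos(α−β) + 2d(sin α − sin β))/8 = -14.241876, |c| > 1 → infeasible
LRL: c = (6 − d² + 2cos(α−β) − 2d(sin α − sin β))/8 = -6.649871, |c| > 1 → infeasible
Shortest: LSL with L = 67.197935 m ≈ 67.1979 m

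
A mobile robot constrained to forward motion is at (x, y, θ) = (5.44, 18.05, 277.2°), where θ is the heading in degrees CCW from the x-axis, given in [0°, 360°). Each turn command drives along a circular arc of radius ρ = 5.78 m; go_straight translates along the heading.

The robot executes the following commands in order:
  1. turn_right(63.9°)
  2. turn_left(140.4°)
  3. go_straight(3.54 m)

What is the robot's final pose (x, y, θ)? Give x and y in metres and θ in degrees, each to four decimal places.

(8.9366, 1.5301, 353.7000°)

set_pose: (x, y, θ) = (5.4400, 18.0500, 277.2000°), ρ = 5.78
turn_right(63.9°): centre at ρ to the right, rotate −63.9° → (2.8789, 12.4946, 213.3000°)
turn_left(140.4°): centre at ρ to the left, rotate +140.4° → (5.4180, 1.9185, 353.7000°)
go_straight(3.54): x += 3.54·cos θ, y += 3.54·sin θ → (8.9366, 1.5301, 353.7000°)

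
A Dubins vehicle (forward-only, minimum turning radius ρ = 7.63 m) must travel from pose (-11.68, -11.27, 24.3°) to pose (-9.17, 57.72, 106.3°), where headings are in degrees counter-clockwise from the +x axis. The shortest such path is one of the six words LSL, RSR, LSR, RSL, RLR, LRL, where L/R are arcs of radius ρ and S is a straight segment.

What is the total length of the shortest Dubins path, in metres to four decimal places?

70.8377 m

Let ψ = atan2(Δy, Δx) = atan2(68.99, 2.51) = 87.9164° be the start→goal bearing.
Normalize: d = |goal − start| / ρ = 69.035644/7.63 = 9.047922, α = (θ_start − ψ) mod 360° = 296.3836° = 5.172870 rad, β = (θ_goal − ψ) mod 360° = 18.3836° = 0.320855 rad.
Common terms: sin α = -0.895839, cos α = 0.444379, sin β = 0.315378, cos β = 0.948966, cos(α−β) = 0.139173, d² = 81.864891. Work in radians in the unit-radius frame; every candidate has L = ρ·(t + p + q).
LSL: p² = 2 + d² − 2cos(α−β) + 2d(sin α − sin β) = 61.668559; p = √p² = 7.852933; φ = atan2(cos β − cos α, d + sin α − sin β) = 0.064299 rad; t = (φ − α) mod 2π = 1.174614 rad, q = (β − φ) mod 2π = 0.256556 rad → L = 7.63·(1.174614 + 7.852933 + 0.256556) = 7.63·9.284103 = 70.837707 m
RSR: p² = 2 + d² − 2cos(α−β) + 2d(sin β − sin α) = 105.504532; p = √p² = 10.271540; φ = atan2(cos α − cos β, d − sin α + sin β) = -0.049145 rad; t = (α − φ) mod 2π = 5.222015 rad, q = (φ − β) mod 2π = 5.913186 rad → L = 7.63·(5.222015 + 10.271540 + 5.913186) = 7.63·21.406741 = 163.333430 m
LSR: p² = d² − 2 + 2cos(α−β) + 2d(sin α + sin β) = 69.639305; p = √p² = 8.345017; φ = atan2(−cos α − cos β, d + sin α + sin β) − atan2(−2, p) = 0.072136 rad; t = (φ − α) mod 2π = 1.182451 rad, q = (φ − β) mod 2π = 6.034466 rad → L = 7.63·(1.182451 + 8.345017 + 6.034466) = 7.63·15.561934 = 118.737560 m
RSL: p² = d² − 2 + 2cos(α−β) − 2d(sin α + sin β) = 90.647170; p = √p² = 9.520881; φ = atan2(cos α + cos β, d − sin α − sin β) − atan2(2, p) = -0.063339 rad; t = (α − φ) mod 2π = 5.236209 rad, q = (β − φ) mod 2π = 0.384194 rad → L = 7.63·(5.236209 + 9.520881 + 0.384194) = 7.63·15.141284 = 115.528000 m
RLR: c = (6 − d² + 2cos(α−β) + 2d(sin α − sin β))/8 = -12.188066, |c| > 1 → infeasible
LRL: c = (6 − d² + 2cos(α−β) − 2d(sin α − sin β))/8 = -6.708570, |c| > 1 → infeasible
Shortest: LSL with L = 70.837707 m ≈ 70.8377 m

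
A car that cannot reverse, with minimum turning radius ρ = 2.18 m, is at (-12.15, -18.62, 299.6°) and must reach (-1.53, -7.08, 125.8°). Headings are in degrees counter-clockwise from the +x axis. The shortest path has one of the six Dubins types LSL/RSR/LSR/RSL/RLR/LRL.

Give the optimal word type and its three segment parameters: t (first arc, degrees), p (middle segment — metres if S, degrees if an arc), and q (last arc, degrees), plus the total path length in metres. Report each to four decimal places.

Let ψ = atan2(Δy, Δx) = atan2(11.54, 10.62) = 47.3773° be the start→goal bearing.
Normalize: d = |goal − start| / ρ = 15.682984/2.18 = 7.194030, α = (θ_start − ψ) mod 360° = 252.2227° = 4.402116 rad, β = (θ_goal − ψ) mod 360° = 78.4227° = 1.368734 rad.
Common terms: sin α = -0.952250, cos α = -0.305319, sin β = 0.979655, cos β = 0.200690, cos(α−β) = -0.994151, d² = 51.754061. Work in radians in the unit-radius frame; every candidate has L = ρ·(t + p + q).
LSL: p² = 2 + d² − 2cos(α−β) + 2d(sin α − sin β) = 27.946001; p = √p² = 5.286398; φ = atan2(cos β − cos α, d + sin α − sin β) = 0.095866 rad; t = (φ − α) mod 2π = 1.976935 rad, q = (β − φ) mod 2π = 1.272868 rad → L = 2.18·(1.976935 + 5.286398 + 1.272868) = 2.18·8.536201 = 18.608918 m
RSR: p² = 2 + d² − 2cos(α−β) + 2d(sin β − sin α) = 83.538725; p = √p² = 9.139952; φ = atan2(cos α − cos β, d − sin α + sin β) = -0.055391 rad; t = (α − φ) mod 2π = 4.457507 rad, q = (φ − β) mod 2π = 4.859061 rad → L = 2.18·(4.457507 + 9.139952 + 4.859061) = 2.18·18.456520 = 40.235213 m
LSR: p² = d² − 2 + 2cos(α−β) + 2d(sin α + sin β) = 48.160056; p = √p² = 6.939745; φ = atan2(−cos α − cos β, d + sin α + sin β) − atan2(−2, p) = 0.295079 rad; t = (φ − α) mod 2π = 2.176149 rad, q = (φ − β) mod 2π = 5.209531 rad → L = 2.18·(2.176149 + 6.939745 + 5.209531) = 2.18·14.325424 = 31.229425 m
RSL: p² = d² − 2 + 2cos(α−β) − 2d(sin α + sin β) = 47.371462; p = √p² = 6.882693; φ = atan2(cos α + cos β, d − sin α − sin β) − atan2(2, p) = -0.297394 rad; t = (α − φ) mod 2π = 4.699510 rad, q = (β − φ) mod 2π = 1.666128 rad → L = 2.18·(4.699510 + 6.882693 + 1.666128) = 2.18·13.248331 = 28.881362 m
RLR: c = (6 − d² + 2cos(α−β) + 2d(sin α − sin β))/8 = -9.442341, |c| > 1 → infeasible
LRL: c = (6 − d² + 2cos(α−β) − 2d(sin α − sin β))/8 = -2.493250, |c| > 1 → infeasible
Shortest: LSL with L = 18.608918 m ≈ 18.6089 m
Convert LSL to answer units (arcs ×180/π): t = 1.976935·180/π = 113.2701°, p = ρ·p = 2.18·5.286398 = 11.5243 m, q = 1.272868·180/π = 72.9299°, L = 18.6089 m.

LSL: t = 113.2701°, p = 11.5243 m, q = 72.9299°, L = 18.6089 m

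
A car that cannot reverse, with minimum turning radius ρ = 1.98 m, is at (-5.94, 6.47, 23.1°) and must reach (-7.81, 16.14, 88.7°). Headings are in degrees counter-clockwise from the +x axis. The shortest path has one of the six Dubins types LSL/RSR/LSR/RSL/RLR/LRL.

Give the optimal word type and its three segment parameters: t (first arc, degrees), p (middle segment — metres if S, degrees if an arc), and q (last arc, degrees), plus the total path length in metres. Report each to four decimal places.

Let ψ = atan2(Δy, Δx) = atan2(9.67, -1.87) = 100.9449° be the start→goal bearing.
Normalize: d = |goal − start| / ρ = 9.849152/1.98 = 4.974319, α = (θ_start − ψ) mod 360° = 282.1551° = 4.924536 rad, β = (θ_goal − ψ) mod 360° = 347.7551° = 6.069472 rad.
Common terms: sin α = -0.977581, cos α = 0.210560, sin β = -0.212090, cos β = 0.977250, cos(α−β) = 0.413104, d² = 24.743853. Work in radians in the unit-radius frame; every candidate has L = ρ·(t + p + q).
LSL: p² = 2 + d² − 2cos(α−β) + 2d(sin α − sin β) = 18.302049; p = √p² = 4.278089; φ = atan2(cos β − cos α, d + sin α − sin β) = 0.180187 rad; t = (φ − α) mod 2π = 1.538836 rad, q = (β − φ) mod 2π = 5.889286 rad → L = 1.98·(1.538836 + 4.278089 + 5.889286) = 1.98·11.706211 = 23.178297 m
RSR: p² = 2 + d² − 2cos(α−β) + 2d(sin β − sin α) = 33.533239; p = √p² = 5.790789; φ = atan2(cos α − cos β, d − sin α + sin β) = -0.132788 rad; t = (α − φ) mod 2π = 5.057325 rad, q = (φ − β) mod 2π = 0.080925 rad → L = 1.98·(5.057325 + 5.790789 + 0.080925) = 1.98·10.929038 = 21.639496 m
LSR: p² = d² − 2 + 2cos(α−β) + 2d(sin α + sin β) = 11.734456; p = √p² = 3.425559; φ = atan2(−cos α − cos β, d + sin α + sin β) − atan2(−2, p) = 0.224343 rad; t = (φ − α) mod 2π = 1.582992 rad, q = (φ − β) mod 2π = 0.438056 rad → L = 1.98·(1.582992 + 3.425559 + 0.438056) = 1.98·5.446608 = 10.784283 m
RSL: p² = d² − 2 + 2cos(α−β) − 2d(sin α + sin β) = 35.405667; p = √p² = 5.950266; φ = atan2(cos α + cos β, d − sin α − sin β) − atan2(2, p) = -0.133888 rad; t = (α − φ) mod 2π = 5.058424 rad, q = (β − φ) mod 2π = 6.203360 rad → L = 1.98·(5.058424 + 5.950266 + 6.203360) = 1.98·17.212051 = 34.079861 m
RLR: c = (6 − d² + 2cos(α−β) + 2d(sin α − sin β))/8 = -3.191655, |c| > 1 → infeasible
LRL: c = (6 − d² + 2cos(α−β) − 2d(sin α − sin β))/8 = -1.287756, |c| > 1 → infeasible
Shortest: LSR with L = 10.784283 m ≈ 10.7843 m
Convert LSR to answer units (arcs ×180/π): t = 1.582992·180/π = 90.6988°, p = ρ·p = 1.98·3.425559 = 6.7826 m, q = 0.438056·180/π = 25.0988°, L = 10.7843 m.

LSR: t = 90.6988°, p = 6.7826 m, q = 25.0988°, L = 10.7843 m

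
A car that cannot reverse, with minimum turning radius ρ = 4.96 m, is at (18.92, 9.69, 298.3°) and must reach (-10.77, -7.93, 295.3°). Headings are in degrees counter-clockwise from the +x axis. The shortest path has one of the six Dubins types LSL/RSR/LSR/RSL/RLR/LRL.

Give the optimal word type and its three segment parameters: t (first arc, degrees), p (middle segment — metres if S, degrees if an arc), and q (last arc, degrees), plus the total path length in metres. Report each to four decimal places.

Let ψ = atan2(Δy, Δx) = atan2(-17.62, -29.69) = -149.3123° be the start→goal bearing.
Normalize: d = |goal − start| / ρ = 34.524781/4.96 = 6.960641, α = (θ_start − ψ) mod 360° = 87.6123° = 1.529123 rad, β = (θ_goal − ψ) mod 360° = 84.6123° = 1.476764 rad.
Common terms: sin α = 0.999132, cos α = 0.041661, sin β = 0.995582, cos β = 0.093894, cos(α−β) = 0.998630, d² = 48.450528. Work in radians in the unit-radius frame; every candidate has L = ρ·(t + p + q).
LSL: p² = 2 + d² − 2cos(α−β) + 2d(sin α − sin β) = 48.502684; p = √p² = 6.964387; φ = atan2(cos β − cos α, d + sin α − sin β) = 0.007500 rad; t = (φ − α) mod 2π = 4.761562 rad, q = (β − φ) mod 2π = 1.469263 rad → L = 4.96·(4.761562 + 6.964387 + 1.469263) = 4.96·13.195212 = 65.448253 m
RSR: p² = 2 + d² − 2cos(α−β) + 2d(sin β − sin α) = 48.403853; p = √p² = 6.957288; φ = atan2(cos α − cos β, d − sin α + sin β) = -0.007508 rad; t = (α − φ) mod 2π = 1.536631 rad, q = (φ − β) mod 2π = 4.798914 rad → L = 4.96·(1.536631 + 6.957288 + 4.798914) = 4.96·13.292833 = 65.932451 m
LSR: p² = d² − 2 + 2cos(α−β) + 2d(sin α + sin β) = 76.216764; p = √p² = 8.730221; φ = atan2(−cos α − cos β, d + sin α + sin β) − atan2(−2, p) = 0.210068 rad; t = (φ − α) mod 2π = 4.964130 rad, q = (φ − β) mod 2π = 5.016489 rad → L = 4.96·(4.964130 + 8.730221 + 5.016489) = 4.96·18.710840 = 92.805768 m
RSL: p² = d² − 2 + 2cos(α−β) − 2d(sin α + sin β) = 20.678810; p = √p² = 4.547396; φ = atan2(cos α + cos β, d − sin α − sin β) − atan2(2, p) = -0.387059 rad; t = (α − φ) mod 2π = 1.916183 rad, q = (β − φ) mod 2π = 1.863823 rad → L = 4.96·(1.916183 + 4.547396 + 1.863823) = 4.96·8.327401 = 41.303910 m
RLR: c = (6 − d² + 2cos(α−β) + 2d(sin α − sin β))/8 = -5.050482, |c| > 1 → infeasible
LRL: c = (6 − d² + 2cos(α−β) − 2d(sin α − sin β))/8 = -5.062836, |c| > 1 → infeasible
Shortest: RSL with L = 41.303910 m ≈ 41.3039 m
Convert RSL to answer units (arcs ×180/π): t = 1.916183·180/π = 109.7892°, p = ρ·p = 4.96·4.547396 = 22.5551 m, q = 1.863823·180/π = 106.7892°, L = 41.3039 m.

RSL: t = 109.7892°, p = 22.5551 m, q = 106.7892°, L = 41.3039 m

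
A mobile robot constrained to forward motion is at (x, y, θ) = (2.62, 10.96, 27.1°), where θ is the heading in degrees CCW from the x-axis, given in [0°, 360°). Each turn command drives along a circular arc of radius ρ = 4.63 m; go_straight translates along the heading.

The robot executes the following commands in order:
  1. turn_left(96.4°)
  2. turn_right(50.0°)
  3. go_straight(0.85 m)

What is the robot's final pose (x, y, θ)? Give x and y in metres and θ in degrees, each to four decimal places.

(4.0347, 22.3226, 73.5000°)

set_pose: (x, y, θ) = (2.6200, 10.9600, 27.1000°), ρ = 4.63
turn_left(96.4°): centre at ρ to the left, rotate +96.4° → (4.3717, 17.6372, 123.5000°)
turn_right(50.0°): centre at ρ to the right, rotate −50.0° → (3.7933, 21.5076, 73.5000°)
go_straight(0.85): x += 0.85·cos θ, y += 0.85·sin θ → (4.0347, 22.3226, 73.5000°)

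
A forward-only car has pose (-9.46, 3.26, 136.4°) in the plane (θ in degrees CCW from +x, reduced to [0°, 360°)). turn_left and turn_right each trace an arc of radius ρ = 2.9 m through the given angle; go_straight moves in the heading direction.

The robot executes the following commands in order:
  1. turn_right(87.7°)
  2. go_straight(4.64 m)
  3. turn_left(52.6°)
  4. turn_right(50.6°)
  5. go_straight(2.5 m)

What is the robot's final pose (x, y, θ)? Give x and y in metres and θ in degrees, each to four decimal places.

set_pose: (x, y, θ) = (-9.4600, 3.2600, 136.4000°), ρ = 2.9
turn_right(87.7°): centre at ρ to the right, rotate −87.7° → (-9.6388, 7.2741, 48.7000°)
go_straight(4.64): x += 4.64·cos θ, y += 4.64·sin θ → (-6.5764, 10.7600, 48.7000°)
turn_left(52.6°): centre at ρ to the left, rotate +52.6° → (-5.9112, 13.2422, 101.3000°)
turn_right(50.6°): centre at ρ to the right, rotate −50.6° → (-5.3116, 15.6473, 50.7000°)
go_straight(2.5): x += 2.5·cos θ, y += 2.5·sin θ → (-3.7281, 17.5819, 50.7000°)

(-3.7281, 17.5819, 50.7000°)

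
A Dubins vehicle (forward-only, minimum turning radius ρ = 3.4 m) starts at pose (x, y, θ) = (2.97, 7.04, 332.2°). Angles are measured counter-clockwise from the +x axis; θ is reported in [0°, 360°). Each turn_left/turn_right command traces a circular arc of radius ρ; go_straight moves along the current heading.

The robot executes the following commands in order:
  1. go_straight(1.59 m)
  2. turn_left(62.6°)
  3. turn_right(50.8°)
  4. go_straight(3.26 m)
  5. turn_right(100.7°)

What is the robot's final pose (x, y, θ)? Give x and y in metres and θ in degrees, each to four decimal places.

set_pose: (x, y, θ) = (2.9700, 7.0400, 332.2000°), ρ = 3.4
go_straight(1.59): x += 1.59·cos θ, y += 1.59·sin θ → (4.3765, 6.2984, 332.2000°)
turn_left(62.6°): centre at ρ to the left, rotate +62.6° → (7.9026, 6.5141, 394.8000° ≡ 34.8000°)
turn_right(50.8°): centre at ρ to the right, rotate −50.8° → (10.7802, 6.9905, -16.0000° ≡ 344.0000°)
go_straight(3.26): x += 3.26·cos θ, y += 3.26·sin θ → (13.9139, 6.0919, 344.0000°)
turn_right(100.7°): centre at ρ to the right, rotate −100.7° → (16.0142, 1.2959, 243.3000°)

(16.0142, 1.2959, 243.3000°)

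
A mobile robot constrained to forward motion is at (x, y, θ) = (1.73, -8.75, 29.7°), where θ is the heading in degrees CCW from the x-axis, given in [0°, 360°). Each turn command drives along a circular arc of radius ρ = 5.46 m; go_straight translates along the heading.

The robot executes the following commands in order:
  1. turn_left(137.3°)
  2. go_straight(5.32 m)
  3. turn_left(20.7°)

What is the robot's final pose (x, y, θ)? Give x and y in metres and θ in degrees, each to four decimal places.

(-6.8904, 2.6002, 187.7000°)

set_pose: (x, y, θ) = (1.7300, -8.7500, 29.7000°), ρ = 5.46
turn_left(137.3°): centre at ρ to the left, rotate +137.3° → (0.2530, 1.3128, 167.0000°)
go_straight(5.32): x += 5.32·cos θ, y += 5.32·sin θ → (-4.9306, 2.5095, 167.0000°)
turn_left(20.7°): centre at ρ to the left, rotate +20.7° → (-6.8904, 2.6002, 187.7000°)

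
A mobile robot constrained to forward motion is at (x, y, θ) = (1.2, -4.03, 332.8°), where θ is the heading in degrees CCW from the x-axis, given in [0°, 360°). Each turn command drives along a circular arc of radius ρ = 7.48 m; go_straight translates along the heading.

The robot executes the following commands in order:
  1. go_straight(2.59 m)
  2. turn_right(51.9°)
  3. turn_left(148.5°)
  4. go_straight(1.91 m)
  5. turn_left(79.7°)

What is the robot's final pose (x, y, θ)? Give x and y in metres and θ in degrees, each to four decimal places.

(19.2879, -0.8317, 149.1000°)

set_pose: (x, y, θ) = (1.2000, -4.0300, 332.8000°), ρ = 7.48
go_straight(2.59): x += 2.59·cos θ, y += 2.59·sin θ → (3.5036, -5.2139, 332.8000°)
turn_right(51.9°): centre at ρ to the right, rotate −51.9° → (7.4295, -10.4523, 280.9000°)
turn_left(148.5°): centre at ρ to the left, rotate +148.5° → (21.7763, -11.6696, 429.4000° ≡ 69.4000°)
go_straight(1.91): x += 1.91·cos θ, y += 1.91·sin θ → (22.4483, -9.8818, 69.4000°)
turn_left(79.7°): centre at ρ to the left, rotate +79.7° → (19.2879, -0.8317, 149.1000°)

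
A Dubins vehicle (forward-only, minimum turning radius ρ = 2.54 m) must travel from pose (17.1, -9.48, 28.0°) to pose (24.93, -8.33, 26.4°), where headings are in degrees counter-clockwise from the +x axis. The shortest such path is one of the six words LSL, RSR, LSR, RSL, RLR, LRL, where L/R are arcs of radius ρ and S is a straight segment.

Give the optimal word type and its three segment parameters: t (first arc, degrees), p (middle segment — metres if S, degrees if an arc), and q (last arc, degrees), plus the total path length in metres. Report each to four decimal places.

Let ψ = atan2(Δy, Δx) = atan2(1.15, 7.83) = 8.3554° be the start→goal bearing.
Normalize: d = |goal − start| / ρ = 7.914000/2.54 = 3.115748, α = (θ_start − ψ) mod 360° = 19.6446° = 0.342864 rad, β = (θ_goal − ψ) mod 360° = 18.0446° = 0.314939 rad.
Common terms: sin α = 0.336186, cos α = 0.941796, sin β = 0.309758, cos β = 0.950815, cos(α−β) = 0.999610, d² = 9.707886. Work in radians in the unit-radius frame; every candidate has L = ρ·(t + p + q).
LSL: p² = 2 + d² − 2cos(α−β) + 2d(sin α − sin β) = 9.873349; p = √p² = 3.142189; φ = atan2(cos β − cos α, d + sin α − sin β) = 0.002871 rad; t = (φ − α) mod 2π = 5.943192 rad, q = (β − φ) mod 2π = 0.312068 rad → L = 2.54·(5.943192 + 3.142189 + 0.312068) = 2.54·9.397449 = 23.869520 m
RSR: p² = 2 + d² − 2cos(α−β) + 2d(sin β − sin α) = 9.543983; p = √p² = 3.089334; φ = atan2(cos α − cos β, d − sin α + sin β) = -0.002920 rad; t = (α − φ) mod 2π = 0.345783 rad, q = (φ − β) mod 2π = 5.965327 rad → L = 2.54·(0.345783 + 3.089334 + 5.965327) = 2.54·9.400444 = 23.877129 m
LSR: p² = d² − 2 + 2cos(α−β) + 2d(sin α + sin β) = 13.732302; p = √p² = 3.705712; φ = atan2(−cos α − cos β, d + sin α + sin β) − atan2(−2, p) = 0.028760 rad; t = (φ − α) mod 2π = 5.969082 rad, q = (φ − β) mod 2π = 5.997007 rad → L = 2.54·(5.969082 + 3.705712 + 5.997007) = 2.54·15.671800 = 39.806373 m
RSL: p² = d² − 2 + 2cos(α−β) − 2d(sin α + sin β) = 5.681912; p = √p² = 2.383676; φ = atan2(cos α + cos β, d − sin α − sin β) − atan2(2, p) = -0.044245 rad; t = (α − φ) mod 2π = 0.387109 rad, q = (β − φ) mod 2π = 0.359184 rad → L = 2.54·(0.387109 + 2.383676 + 0.359184) = 2.54·3.129969 = 7.950120 m
RLR: c = (6 − d² + 2cos(α−β) + 2d(sin α − sin β))/8 = -0.192998; p = 2π − arccos c = 4.518172 rad; φ = atan2(cos α − cos β, d − sin α + sin β) = -0.002920 rad; t = (α − φ + p/2) mod 2π = 2.604870 rad, q = (α − β − t + p) mod 2π = 1.941228 rad → L = 2.54·(2.604870 + 4.518172 + 1.941228) = 2.54·9.064270 = 23.023246 m
LRL: c = (6 − d² + 2cos(α−β) − 2d(sin α − sin β))/8 = -0.234169; p = 2π − arccos c = 4.476026 rad; φ = atan2(cos β − cos α, d + sin α − sin β) = 0.002871 rad; t = (φ − α + p/2) mod 2π = 1.898020 rad, q = (β − α − t + p) mod 2π = 2.550081 rad → L = 2.54·(1.898020 + 4.476026 + 2.550081) = 2.54·8.924126 = 22.667280 m
Shortest: RSL with L = 7.950120 m ≈ 7.9501 m
Convert RSL to answer units (arcs ×180/π): t = 0.387109·180/π = 22.1797°, p = ρ·p = 2.54·2.383676 = 6.0545 m, q = 0.359184·180/π = 20.5797°, L = 7.9501 m.

RSL: t = 22.1797°, p = 6.0545 m, q = 20.5797°, L = 7.9501 m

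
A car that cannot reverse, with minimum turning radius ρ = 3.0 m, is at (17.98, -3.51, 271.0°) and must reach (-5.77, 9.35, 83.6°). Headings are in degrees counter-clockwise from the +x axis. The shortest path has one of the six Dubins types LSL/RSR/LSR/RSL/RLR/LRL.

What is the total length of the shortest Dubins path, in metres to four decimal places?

31.5826 m

Let ψ = atan2(Δy, Δx) = atan2(12.86, -23.75) = 151.5656° be the start→goal bearing.
Normalize: d = |goal − start| / ρ = 27.008186/3.0 = 9.002729, α = (θ_start − ψ) mod 360° = 119.4344° = 2.084523 rad, β = (θ_goal − ψ) mod 360° = 292.0344° = 5.096961 rad.
Common terms: sin α = 0.870919, cos α = -0.491426, sin β = -0.926959, cos β = 0.375163, cos(α−β) = -0.991671, d² = 81.049122. Work in radians in the unit-radius frame; every candidate has L = ρ·(t + p + q).
LSL: p² = 2 + d² − 2cos(α−β) + 2d(sin α − sin β) = 117.404080; p = √p² = 10.835316; φ = atan2(cos β − cos α, d + sin α − sin β) = 0.080064 rad; t = (φ − α) mod 2π = 4.278726 rad, q = (β − φ) mod 2π = 5.016898 rad → L = 3.0·(4.278726 + 10.835316 + 5.016898) = 3.0·20.130940 = 60.392820 m
RSR: p² = 2 + d² − 2cos(α−β) + 2d(sin β − sin α) = 52.660849; p = √p² = 7.256780; φ = atan2(cos α − cos β, d − sin α + sin β) = -0.119704 rad; t = (α − φ) mod 2π = 2.204227 rad, q = (φ − β) mod 2π = 1.066520 rad → L = 3.0·(2.204227 + 7.256780 + 1.066520) = 3.0·10.527527 = 31.582580 m
LSR: p² = d² − 2 + 2cos(α−β) + 2d(sin α + sin β) = 76.056757; p = √p² = 8.721053; φ = atan2(−cos α − cos β, d + sin α + sin β) − atan2(−2, p) = 0.238426 rad; t = (φ − α) mod 2π = 4.437089 rad, q = (φ − β) mod 2π = 1.424650 rad → L = 3.0·(4.437089 + 8.721053 + 1.424650) = 3.0·14.582792 = 43.748375 m
RSL: p² = d² − 2 + 2cos(α−β) − 2d(sin α + sin β) = 78.074802; p = √p² = 8.835995; φ = atan2(cos α + cos β, d − sin α − sin β) − atan2(2, p) = -0.235430 rad; t = (α − φ) mod 2π = 2.319953 rad, q = (β − φ) mod 2π = 5.332391 rad → L = 3.0·(2.319953 + 8.835995 + 5.332391) = 3.0·16.488339 = 49.465016 m
RLR: c = (6 − d² + 2cos(α−β) + 2d(sin α − sin β))/8 = -5.582606, |c| > 1 → infeasible
LRL: c = (6 − d² + 2cos(α−β) − 2d(sin α − sin β))/8 = -13.675510, |c| > 1 → infeasible
Shortest: RSR with L = 31.582580 m ≈ 31.5826 m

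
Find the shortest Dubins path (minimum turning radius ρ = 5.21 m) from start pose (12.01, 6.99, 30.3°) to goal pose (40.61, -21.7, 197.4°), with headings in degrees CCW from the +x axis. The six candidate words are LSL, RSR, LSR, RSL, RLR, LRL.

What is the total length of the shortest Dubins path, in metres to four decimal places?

48.6120 m

Let ψ = atan2(Δy, Δx) = atan2(-28.69, 28.60) = -45.0900° be the start→goal bearing.
Normalize: d = |goal − start| / ρ = 40.510197/5.21 = 7.775470, α = (θ_start − ψ) mod 360° = 75.3900° = 1.315804 rad, β = (θ_goal − ψ) mod 360° = 242.4900° = 4.232249 rad.
Common terms: sin α = 0.967665, cos α = 0.252238, sin β = -0.886930, cos β = -0.461903, cos(α−β) = -0.974761, d² = 60.457930. Work in radians in the unit-radius frame; every candidate has L = ρ·(t + p + q).
LSL: p² = 2 + d² − 2cos(α−β) + 2d(sin α − sin β) = 93.248155; p = √p² = 9.656508; φ = atan2(cos β − cos α, d + sin α − sin β) = -0.074022 rad; t = (φ − α) mod 2π = 4.893359 rad, q = (β − φ) mod 2π = 4.306271 rad → L = 5.21·(4.893359 + 9.656508 + 4.306271) = 5.21·18.856139 = 98.240484 m
RSR: p² = 2 + d² − 2cos(α−β) + 2d(sin β − sin α) = 35.566750; p = √p² = 5.963787; φ = atan2(cos α − cos β, d − sin α + sin β) = 0.120034 rad; t = (α − φ) mod 2π = 1.195770 rad, q = (φ − β) mod 2π = 2.170971 rad → L = 5.21·(1.195770 + 5.963787 + 2.170971) = 5.21·9.330527 = 48.612044 m
LSR: p² = d² − 2 + 2cos(α−β) + 2d(sin α + sin β) = 57.763911; p = √p² = 7.600257; φ = atan2(−cos α − cos β, d + sin α + sin β) − atan2(−2, p) = 0.283997 rad; t = (φ − α) mod 2π = 5.251378 rad, q = (φ − β) mod 2π = 2.334933 rad → L = 5.21·(5.251378 + 7.600257 + 2.334933) = 5.21·15.186569 = 79.122023 m
RSL: p² = d² − 2 + 2cos(α−β) − 2d(sin α + sin β) = 55.252904; p = √p² = 7.433230; φ = atan2(cos α + cos β, d − sin α − sin β) − atan2(2, p) = -0.290079 rad; t = (α − φ) mod 2π = 1.605882 rad, q = (β − φ) mod 2π = 4.522328 rad → L = 5.21·(1.605882 + 7.433230 + 4.522328) = 5.21·13.561440 = 70.655101 m
RLR: c = (6 − d² + 2cos(α−β) + 2d(sin α − sin β))/8 = -3.445844, |c| > 1 → infeasible
LRL: c = (6 − d² + 2cos(α−β) − 2d(sin α − sin β))/8 = -10.656019, |c| > 1 → infeasible
Shortest: RSR with L = 48.612044 m ≈ 48.6120 m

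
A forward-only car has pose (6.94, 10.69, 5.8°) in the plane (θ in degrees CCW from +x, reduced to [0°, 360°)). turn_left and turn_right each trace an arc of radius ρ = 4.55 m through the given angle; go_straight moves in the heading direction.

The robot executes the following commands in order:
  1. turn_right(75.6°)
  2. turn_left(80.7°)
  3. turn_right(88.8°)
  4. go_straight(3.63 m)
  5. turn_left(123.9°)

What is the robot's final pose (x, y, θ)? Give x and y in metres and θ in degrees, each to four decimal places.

set_pose: (x, y, θ) = (6.9400, 10.6900, 5.8000°), ρ = 4.55
turn_right(75.6°): centre at ρ to the right, rotate −75.6° → (11.6699, 7.7344, -69.8000° ≡ 290.2000°)
turn_left(80.7°): centre at ρ to the left, rotate +80.7° → (16.8005, 4.8376, 370.9000° ≡ 10.9000°)
turn_right(88.8°): centre at ρ to the right, rotate −88.8° → (22.1098, 1.3234, -77.9000° ≡ 282.1000°)
go_straight(3.63): x += 3.63·cos θ, y += 3.63·sin θ → (22.8707, -2.2259, 282.1000°)
turn_left(123.9°): centre at ρ to the left, rotate +123.9° → (30.5926, -4.4328, 406.0000° ≡ 46.0000°)

(30.5926, -4.4328, 46.0000°)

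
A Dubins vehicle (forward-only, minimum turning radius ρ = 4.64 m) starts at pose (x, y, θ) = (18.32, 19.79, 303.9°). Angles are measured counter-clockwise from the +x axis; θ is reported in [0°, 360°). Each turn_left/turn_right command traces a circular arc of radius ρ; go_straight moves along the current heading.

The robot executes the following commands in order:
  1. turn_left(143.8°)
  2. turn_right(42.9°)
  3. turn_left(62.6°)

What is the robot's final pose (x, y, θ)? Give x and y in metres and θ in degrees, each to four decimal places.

(29.3325, 29.9779, 107.4000°)

set_pose: (x, y, θ) = (18.3200, 19.7900, 303.9000°), ρ = 4.64
turn_left(143.8°): centre at ρ to the left, rotate +143.8° → (26.8075, 22.1917, 447.7000° ≡ 87.7000°)
turn_right(42.9°): centre at ρ to the right, rotate −42.9° → (28.1743, 25.2979, 44.8000°)
turn_left(62.6°): centre at ρ to the left, rotate +62.6° → (29.3325, 29.9779, 107.4000°)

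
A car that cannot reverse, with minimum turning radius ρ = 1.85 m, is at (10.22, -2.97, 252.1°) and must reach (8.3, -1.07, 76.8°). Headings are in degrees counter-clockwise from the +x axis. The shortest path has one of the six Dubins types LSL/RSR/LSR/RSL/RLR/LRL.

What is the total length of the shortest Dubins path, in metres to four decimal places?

10.2421 m

Let ψ = atan2(Δy, Δx) = atan2(1.90, -1.92) = 135.3000° be the start→goal bearing.
Normalize: d = |goal − start| / ρ = 2.701185/1.85 = 1.460100, α = (θ_start − ψ) mod 360° = 116.8000° = 2.038545 rad, β = (θ_goal − ψ) mod 360° = 301.5000° = 5.262168 rad.
Common terms: sin α = 0.892586, cos α = -0.450878, sin β = -0.852640, cos β = 0.522499, cos(α−β) = -0.996637, d² = 2.131892. Work in radians in the unit-radius frame; every candidate has L = ρ·(t + p + q).
LSL: p² = 2 + d² − 2cos(α−β) + 2d(sin α − sin β) = 11.221574; p = √p² = 3.349862; φ = atan2(cos β − cos α, d + sin α − sin β) = 0.294825 rad; t = (φ − α) mod 2π = 4.539465 rad, q = (β − φ) mod 2π = 4.967343 rad → L = 1.85·(4.539465 + 3.349862 + 4.967343) = 1.85·12.856670 = 23.784840 m
RSR: p² = 2 + d² − 2cos(α−β) + 2d(sin β − sin α) = 1.028759; p = √p² = 1.014278; φ = atan2(cos α − cos β, d − sin α + sin β) = -1.855749 rad; t = (α − φ) mod 2π = 3.894294 rad, q = (φ − β) mod 2π = 5.448454 rad → L = 1.85·(3.894294 + 1.014278 + 5.448454) = 1.85·10.357025 = 19.160496 m
LSR: p² = d² − 2 + 2cos(α−β) + 2d(sin α + sin β) = -1.744733 < 0 → infeasible
RSL: p² = d² − 2 + 2cos(α−β) − 2d(sin α + sin β) = -1.978032 < 0 → infeasible
RLR: c = (6 − d² + 2cos(α−β) + 2d(sin α − sin β))/8 = 0.871405; p = 2π − arccos c = 5.770448 rad; φ = atan2(cos α − cos β, d − sin α + sin β) = -1.855749 rad; t = (α − φ + p/2) mod 2π = 0.496333 rad, q = (α − β − t + p) mod 2π = 2.050492 rad → L = 1.85·(0.496333 + 5.770448 + 2.050492) = 1.85·8.317274 = 15.386956 m
LRL: c = (6 − d² + 2cos(α−β) − 2d(sin α − sin β))/8 = -0.402697; p = 2π − arccos c = 4.297928 rad; φ = atan2(cos β − cos α, d + sin α − sin β) = 0.294825 rad; t = (φ − α + p/2) mod 2π = 0.405244 rad, q = (β − α − t + p) mod 2π = 0.833122 rad → L = 1.85·(0.405244 + 4.297928 + 0.833122) = 1.85·5.536293 = 10.242143 m
Shortest: LRL with L = 10.242143 m ≈ 10.2421 m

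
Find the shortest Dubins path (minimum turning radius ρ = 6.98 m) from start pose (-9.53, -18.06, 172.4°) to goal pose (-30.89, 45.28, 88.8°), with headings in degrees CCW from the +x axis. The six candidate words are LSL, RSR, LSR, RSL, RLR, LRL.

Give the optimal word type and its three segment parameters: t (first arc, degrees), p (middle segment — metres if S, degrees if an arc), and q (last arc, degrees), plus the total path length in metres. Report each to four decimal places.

Let ψ = atan2(Δy, Δx) = atan2(63.34, -21.36) = 108.6355° be the start→goal bearing.
Normalize: d = |goal − start| / ρ = 66.844635/6.98 = 9.576595, α = (θ_start − ψ) mod 360° = 63.7645° = 1.112900 rad, β = (θ_goal − ψ) mod 360° = 340.1645° = 5.936990 rad.
Common terms: sin α = 0.896984, cos α = 0.442062, sin β = -0.339321, cos β = 0.940671, cos(α−β) = 0.111469, d² = 91.711176. Work in radians in the unit-radius frame; every candidate has L = ρ·(t + p + q).
LSL: p² = 2 + d² − 2cos(α−β) + 2d(sin α − sin β) = 117.167437; p = √p² = 10.824391; φ = atan2(cos β − cos α, d + sin α − sin β) = 0.046080 rad; t = (φ − α) mod 2π = 5.216365 rad, q = (β − φ) mod 2π = 5.890910 rad → L = 6.98·(5.216365 + 10.824391 + 5.890910) = 6.98·21.931666 = 153.083030 m
RSR: p² = 2 + d² − 2cos(α−β) + 2d(sin β − sin α) = 69.809040; p = √p² = 8.355180; φ = atan2(cos α − cos β, d − sin α + sin β) = -0.059712 rad; t = (α − φ) mod 2π = 1.172612 rad, q = (φ − β) mod 2π = 0.286483 rad → L = 6.98·(1.172612 + 8.355180 + 0.286483) = 6.98·9.814276 = 68.503644 m
LSR: p² = d² − 2 + 2cos(α−β) + 2d(sin α + sin β) = 100.615142; p = √p² = 10.030710; φ = atan2(−cos α − cos β, d + sin α + sin β) − atan2(−2, p) = 0.061203 rad; t = (φ − α) mod 2π = 5.231488 rad, q = (φ − β) mod 2π = 0.407398 rad → L = 6.98·(5.231488 + 10.030710 + 0.407398) = 6.98·15.669596 = 109.373779 m
RSL: p² = d² − 2 + 2cos(α−β) − 2d(sin α + sin β) = 79.253086; p = √p² = 8.902420; φ = atan2(cos α + cos β, d − sin α − sin β) − atan2(2, p) = -0.068859 rad; t = (α − φ) mod 2π = 1.181759 rad, q = (β − φ) mod 2π = 6.005849 rad → L = 6.98·(1.181759 + 8.902420 + 6.005849) = 6.98·16.090028 = 112.308397 m
RLR: c = (6 − d² + 2cos(α−β) + 2d(sin α − sin β))/8 = -7.726130, |c| > 1 → infeasible
LRL: c = (6 − d² + 2cos(α−β) − 2d(sin α − sin β))/8 = -13.645930, |c| > 1 → infeasible
Shortest: RSR with L = 68.503644 m ≈ 68.5036 m
Convert RSR to answer units (arcs ×180/π): t = 1.172612·180/π = 67.1857°, p = ρ·p = 6.98·8.355180 = 58.3192 m, q = 0.286483·180/π = 16.4143°, L = 68.5036 m.

RSR: t = 67.1857°, p = 58.3192 m, q = 16.4143°, L = 68.5036 m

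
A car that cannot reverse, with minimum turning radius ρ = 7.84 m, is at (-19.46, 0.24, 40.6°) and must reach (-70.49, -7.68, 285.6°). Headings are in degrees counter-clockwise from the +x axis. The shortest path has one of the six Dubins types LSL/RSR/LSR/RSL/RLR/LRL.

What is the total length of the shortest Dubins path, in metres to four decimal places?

Let ψ = atan2(Δy, Δx) = atan2(-7.92, -51.03) = -171.1779° be the start→goal bearing.
Normalize: d = |goal − start| / ρ = 51.640946/7.84 = 6.586855, α = (θ_start − ψ) mod 360° = 211.7779° = 3.696222 rad, β = (θ_goal − ψ) mod 360° = 96.7779° = 1.689093 rad.
Common terms: sin α = -0.526628, cos α = -0.850096, sin β = 0.993011, cos β = -0.118021, cos(α−β) = -0.422618, d² = 43.386663. Work in radians in the unit-radius frame; every candidate has L = ρ·(t + p + q).
LSL: p² = 2 + d² − 2cos(α−β) + 2d(sin α − sin β) = 26.212612; p = √p² = 5.119825; φ = atan2(cos β − cos α, d + sin α − sin β) = 0.143480 rad; t = (φ − α) mod 2π = 2.730443 rad, q = (β − φ) mod 2π = 1.545613 rad → L = 7.84·(2.730443 + 5.119825 + 1.545613) = 7.84·9.395882 = 73.663715 m
RSR: p² = 2 + d² − 2cos(α−β) + 2d(sin β − sin α) = 66.251188; p = √p² = 8.139483; φ = atan2(cos α − cos β, d − sin α + sin β) = -0.090063 rad; t = (α − φ) mod 2π = 3.786285 rad, q = (φ − β) mod 2π = 4.504029 rad → L = 7.84·(3.786285 + 8.139483 + 4.504029) = 7.84·16.429797 = 128.809610 m
LSR: p² = d² − 2 + 2cos(α−β) + 2d(sin α + sin β) = 46.685420; p = √p² = 6.832673; φ = atan2(−cos α − cos β, d + sin α + sin β) − atan2(−2, p) = 0.421163 rad; t = (φ − α) mod 2π = 3.008126 rad, q = (φ − β) mod 2π = 5.015255 rad → L = 7.84·(3.008126 + 6.832673 + 5.015255) = 7.84·14.856054 = 116.471460 m
RSL: p² = d² − 2 + 2cos(α−β) − 2d(sin α + sin β) = 34.397434; p = √p² = 5.864933; φ = atan2(cos α + cos β, d − sin α − sin β) − atan2(2, p) = -0.485521 rad; t = (α − φ) mod 2π = 4.181743 rad, q = (β − φ) mod 2π = 2.174614 rad → L = 7.84·(4.181743 + 5.864933 + 2.174614) = 7.84·12.221289 = 95.814906 m
RLR: c = (6 − d² + 2cos(α−β) + 2d(sin α − sin β))/8 = -7.281399, |c| > 1 → infeasible
LRL: c = (6 − d² + 2cos(α−β) − 2d(sin α − sin β))/8 = -2.276576, |c| > 1 → infeasible
Shortest: LSL with L = 73.663715 m ≈ 73.6637 m

73.6637 m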